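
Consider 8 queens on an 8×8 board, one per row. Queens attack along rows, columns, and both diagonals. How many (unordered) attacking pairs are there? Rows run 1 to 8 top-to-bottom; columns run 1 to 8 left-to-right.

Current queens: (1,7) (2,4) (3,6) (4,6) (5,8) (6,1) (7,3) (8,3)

6

Same column: (3,6)–(4,6) (column 6); (7,3)–(8,3) (column 3).
Same diagonal: (2,4)–(4,6) (|2−4| = |4−6| = 2); (3,6)–(5,8) (|3−5| = |6−8| = 2); (4,6)–(7,3) (|4−7| = |6−3| = 3); (6,1)–(8,3) (|6−8| = |1−3| = 2).
Total attacking pairs: 6.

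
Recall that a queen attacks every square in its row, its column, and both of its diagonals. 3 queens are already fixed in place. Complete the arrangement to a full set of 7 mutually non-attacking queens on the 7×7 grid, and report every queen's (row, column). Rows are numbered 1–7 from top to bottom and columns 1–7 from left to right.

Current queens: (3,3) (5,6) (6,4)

(1,7) (2,5) (3,3) (4,1) (5,6) (6,4) (7,2)

Row 1: attacked by (3,3)→{1,3,5}; (5,6)→{2,6}; (6,4)→{4}. Safe: 7. Place at column 7.
Row 2: attacked by (1,7)→{6,7}; (3,3)→{2,3,4}; (5,6)→{3,6}; (6,4)→{4}. Safe: 1, 5. Place at column 5.
Row 4: attacked by (1,7)→{4,7}; (2,5)→{3,5,7}; (3,3)→{2,3,4}; (5,6)→{5,6,7}; (6,4)→{2,4,6}. Safe: 1. Place at column 1.
Row 7: attacked by (1,7)→{1,7}; (2,5)→{5}; (3,3)→{3,7}; (4,1)→{1,4}; (5,6)→{4,6}; (6,4)→{3,4,5}. Safe: 2. Place at column 2.
Columns [7, 5, 3, 1, 6, 4, 2], r−c [-6, -3, 0, 3, -1, 2, 5], r+c [8, 7, 6, 5, 11, 10, 9] are all distinct, so no two queens attack.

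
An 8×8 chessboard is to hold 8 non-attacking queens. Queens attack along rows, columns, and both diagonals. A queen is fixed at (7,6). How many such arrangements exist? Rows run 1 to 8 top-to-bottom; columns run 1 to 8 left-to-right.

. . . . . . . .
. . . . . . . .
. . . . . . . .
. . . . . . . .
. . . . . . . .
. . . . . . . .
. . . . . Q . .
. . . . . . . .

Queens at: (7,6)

Branch on row 1: col 1 → 1; col 2 → 3; col 3 → 0; col 4 → 3; col 5 → 6; col 7 → 1; col 8 → 0.
Sum: 1 + 3 + 0 + 3 + 6 + 1 + 0 = 14.

14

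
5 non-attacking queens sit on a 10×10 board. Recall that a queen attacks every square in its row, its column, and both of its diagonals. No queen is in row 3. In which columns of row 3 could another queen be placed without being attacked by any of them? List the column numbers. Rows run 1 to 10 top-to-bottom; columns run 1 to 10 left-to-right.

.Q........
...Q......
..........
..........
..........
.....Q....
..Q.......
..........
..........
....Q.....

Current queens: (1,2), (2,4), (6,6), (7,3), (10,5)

columns 1, 8, 10

(1,2) attacks row 3 at column 2 and diagonals 4.
(2,4) attacks row 3 at column 4 and diagonals 3, 5.
(6,6) attacks row 3 at column 6 and diagonals 3, 9.
(7,3) attacks row 3 at column 3 and diagonals 7.
(10,5) attacks row 3 at column 5.
Attacked columns: {2, 3, 4, 5, 6, 7, 9}. Safe: {1, 8, 10}.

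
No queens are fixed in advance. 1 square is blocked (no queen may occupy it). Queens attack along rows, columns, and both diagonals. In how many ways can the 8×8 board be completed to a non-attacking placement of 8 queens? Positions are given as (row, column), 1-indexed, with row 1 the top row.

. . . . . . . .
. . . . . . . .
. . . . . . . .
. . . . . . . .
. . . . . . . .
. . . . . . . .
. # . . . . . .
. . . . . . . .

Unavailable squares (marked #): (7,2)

76

Branch on row 1: col 1 → 2; col 2 → 8; col 3 → 13; col 4 → 17; col 5 → 16; col 6 → 11; col 7 → 5; col 8 → 4.
Sum: 2 + 8 + 13 + 17 + 16 + 11 + 5 + 4 = 76.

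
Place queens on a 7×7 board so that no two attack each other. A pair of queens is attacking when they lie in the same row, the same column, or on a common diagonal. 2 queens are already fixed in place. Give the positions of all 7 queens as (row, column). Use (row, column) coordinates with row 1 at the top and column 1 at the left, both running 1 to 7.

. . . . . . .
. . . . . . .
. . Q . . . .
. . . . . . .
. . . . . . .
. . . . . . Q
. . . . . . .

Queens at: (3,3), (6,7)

(1,4) (2,1) (3,3) (4,6) (5,2) (6,7) (7,5)

Row 1: attacked by (3,3)→{1,3,5}; (6,7)→{2,7}. Safe: 4, 6. Place at column 4.
Row 2: attacked by (1,4)→{3,4,5}; (3,3)→{2,3,4}; (6,7)→{3,7}. Safe: 1, 6. Place at column 1.
Row 4: attacked by (1,4)→{1,4,7}; (2,1)→{1,3}; (3,3)→{2,3,4}; (6,7)→{5,7}. Safe: 6. Place at column 6.
Row 5: attacked by (1,4)→{4}; (2,1)→{1,4}; (3,3)→{1,3,5}; (4,6)→{5,6,7}; (6,7)→{6,7}. Safe: 2. Place at column 2.
Row 7: attacked by (1,4)→{4}; (2,1)→{1,6}; (3,3)→{3,7}; (4,6)→{3,6}; (5,2)→{2,4}; (6,7)→{6,7}. Safe: 5. Place at column 5.
Columns [4, 1, 3, 6, 2, 7, 5], r−c [-3, 1, 0, -2, 3, -1, 2], r+c [5, 3, 6, 10, 7, 13, 12] are all distinct, so no two queens attack.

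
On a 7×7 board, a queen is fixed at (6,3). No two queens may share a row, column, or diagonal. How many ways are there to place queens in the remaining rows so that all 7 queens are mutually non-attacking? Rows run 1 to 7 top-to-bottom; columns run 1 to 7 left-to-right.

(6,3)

6

Branch on row 1: col 1 → 0; col 2 → 3; col 4 → 1; col 5 → 0; col 6 → 1; col 7 → 1.
Sum: 0 + 3 + 1 + 0 + 1 + 1 = 6.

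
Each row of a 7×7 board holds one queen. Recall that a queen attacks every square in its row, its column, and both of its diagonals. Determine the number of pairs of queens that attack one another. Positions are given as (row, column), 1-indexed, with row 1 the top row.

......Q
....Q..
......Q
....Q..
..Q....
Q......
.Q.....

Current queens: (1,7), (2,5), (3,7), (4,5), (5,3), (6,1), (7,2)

6

Same column: (1,7)–(3,7) (column 7); (2,5)–(4,5) (column 5).
Same diagonal: (1,7)–(5,3) (|1−5| = |7−3| = 4); (2,5)–(6,1) (|2−6| = |5−1| = 4); (4,5)–(7,2) (|4−7| = |5−2| = 3); (6,1)–(7,2) (|6−7| = |1−2| = 1).
Total attacking pairs: 6.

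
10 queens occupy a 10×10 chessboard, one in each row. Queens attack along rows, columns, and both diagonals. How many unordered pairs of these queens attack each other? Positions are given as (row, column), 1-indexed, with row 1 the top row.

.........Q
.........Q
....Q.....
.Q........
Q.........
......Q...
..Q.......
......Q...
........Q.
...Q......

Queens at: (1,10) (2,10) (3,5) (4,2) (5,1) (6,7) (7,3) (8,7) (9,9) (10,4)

4

Same column: (1,10)–(2,10) (column 10); (6,7)–(8,7) (column 7).
Same diagonal: (4,2)–(5,1) (|4−5| = |2−1| = 1); (5,1)–(7,3) (|5−7| = |1−3| = 2).
Total attacking pairs: 4.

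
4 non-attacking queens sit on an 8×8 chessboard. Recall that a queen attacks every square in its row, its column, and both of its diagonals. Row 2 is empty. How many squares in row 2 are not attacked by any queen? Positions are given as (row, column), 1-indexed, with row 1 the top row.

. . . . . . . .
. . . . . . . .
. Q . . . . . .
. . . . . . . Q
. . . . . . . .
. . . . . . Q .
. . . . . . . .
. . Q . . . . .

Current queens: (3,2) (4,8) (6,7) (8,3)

(3,2) attacks row 2 at column 2 and diagonals 1, 3.
(4,8) attacks row 2 at column 8 and diagonals 6.
(6,7) attacks row 2 at column 7 and diagonals 3.
(8,3) attacks row 2 at column 3.
Attacked columns: {1, 2, 3, 6, 7, 8}. Safe: {4, 5}.

2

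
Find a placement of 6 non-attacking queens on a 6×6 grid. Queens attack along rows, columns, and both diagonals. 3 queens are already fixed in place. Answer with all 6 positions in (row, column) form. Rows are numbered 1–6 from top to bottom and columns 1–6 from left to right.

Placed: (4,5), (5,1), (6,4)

Row 1: attacked by (4,5)→{2,5}; (5,1)→{1,5}; (6,4)→{4}. Safe: 3, 6. Place at column 3.
Row 2: attacked by (1,3)→{2,3,4}; (4,5)→{3,5}; (5,1)→{1,4}; (6,4)→{4}. Safe: 6. Place at column 6.
Row 3: attacked by (1,3)→{1,3,5}; (2,6)→{5,6}; (4,5)→{4,5,6}; (5,1)→{1,3}; (6,4)→{1,4}. Safe: 2. Place at column 2.
Columns [3, 6, 2, 5, 1, 4], r−c [-2, -4, 1, -1, 4, 2], r+c [4, 8, 5, 9, 6, 10] are all distinct, so no two queens attack.

(1,3) (2,6) (3,2) (4,5) (5,1) (6,4)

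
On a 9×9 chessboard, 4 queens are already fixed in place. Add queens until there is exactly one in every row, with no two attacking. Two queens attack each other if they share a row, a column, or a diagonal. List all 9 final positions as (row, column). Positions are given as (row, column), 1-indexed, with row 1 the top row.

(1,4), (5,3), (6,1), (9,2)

Row 2: attacked by (1,4)→{3,4,5}; (5,3)→{3,6}; (6,1)→{1,5}; (9,2)→{2,9}. Safe: 7, 8. Place at column 7.
Row 3: attacked by (1,4)→{2,4,6}; (2,7)→{6,7,8}; (5,3)→{1,3,5}; (6,1)→{1,4}; (9,2)→{2,8}. Safe: 9. Place at column 9.
Row 4: attacked by (1,4)→{1,4,7}; (2,7)→{5,7,9}; (3,9)→{8,9}; (5,3)→{2,3,4}; (6,1)→{1,3}; (9,2)→{2,7}. Safe: 6. Place at column 6.
Row 7: attacked by (1,4)→{4}; (2,7)→{2,7}; (3,9)→{5,9}; (4,6)→{3,6,9}; (5,3)→{1,3,5}; (6,1)→{1,2}; (9,2)→{2,4}. Safe: 8. Place at column 8.
Row 8: attacked by (1,4)→{4}; (2,7)→{1,7}; (3,9)→{4,9}; (4,6)→{2,6}; (5,3)→{3,6}; (6,1)→{1,3}; (7,8)→{7,8,9}; (9,2)→{1,2,3}. Safe: 5. Place at column 5.
Columns [4, 7, 9, 6, 3, 1, 8, 5, 2], r−c [-3, -5, -6, -2, 2, 5, -1, 3, 7], r+c [5, 9, 12, 10, 8, 7, 15, 13, 11] are all distinct, so no two queens attack.

(1,4) (2,7) (3,9) (4,6) (5,3) (6,1) (7,8) (8,5) (9,2)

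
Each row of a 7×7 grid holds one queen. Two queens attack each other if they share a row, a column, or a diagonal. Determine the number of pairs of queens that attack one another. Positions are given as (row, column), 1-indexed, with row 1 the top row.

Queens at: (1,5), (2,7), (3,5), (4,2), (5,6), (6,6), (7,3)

Same column: (1,5)–(3,5) (column 5); (5,6)–(6,6) (column 6).
Same diagonal: (1,5)–(4,2) (|1−4| = |5−2| = 3).
Total attacking pairs: 3.

3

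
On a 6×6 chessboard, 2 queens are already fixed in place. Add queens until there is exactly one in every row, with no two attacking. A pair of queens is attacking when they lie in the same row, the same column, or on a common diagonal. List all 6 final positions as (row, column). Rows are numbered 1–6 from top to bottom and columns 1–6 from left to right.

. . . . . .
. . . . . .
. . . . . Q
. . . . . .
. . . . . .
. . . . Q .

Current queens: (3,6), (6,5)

Row 1: attacked by (3,6)→{4,6}; (6,5)→{5}. Safe: 1, 2, 3. Place at column 2.
Row 2: attacked by (1,2)→{1,2,3}; (3,6)→{5,6}; (6,5)→{1,5}. Safe: 4. Place at column 4.
Row 4: attacked by (1,2)→{2,5}; (2,4)→{2,4,6}; (3,6)→{5,6}; (6,5)→{3,5}. Safe: 1. Place at column 1.
Row 5: attacked by (1,2)→{2,6}; (2,4)→{1,4}; (3,6)→{4,6}; (4,1)→{1,2}; (6,5)→{4,5,6}. Safe: 3. Place at column 3.
Columns [2, 4, 6, 1, 3, 5], r−c [-1, -2, -3, 3, 2, 1], r+c [3, 6, 9, 5, 8, 11] are all distinct, so no two queens attack.

(1,2) (2,4) (3,6) (4,1) (5,3) (6,5)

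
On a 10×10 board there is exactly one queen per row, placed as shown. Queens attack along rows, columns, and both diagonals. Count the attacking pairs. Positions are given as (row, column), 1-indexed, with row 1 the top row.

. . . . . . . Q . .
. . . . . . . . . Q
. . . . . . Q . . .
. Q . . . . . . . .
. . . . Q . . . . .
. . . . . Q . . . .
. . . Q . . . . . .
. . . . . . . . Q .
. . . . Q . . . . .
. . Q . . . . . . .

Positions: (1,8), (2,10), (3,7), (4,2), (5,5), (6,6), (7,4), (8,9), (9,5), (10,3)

4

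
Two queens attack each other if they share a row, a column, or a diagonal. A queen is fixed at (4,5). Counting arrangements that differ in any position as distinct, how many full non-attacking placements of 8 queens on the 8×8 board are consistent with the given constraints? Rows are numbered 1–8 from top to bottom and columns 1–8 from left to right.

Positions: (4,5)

8

Branch on row 1: col 1 → 0; col 3 → 2; col 4 → 4; col 6 → 1; col 7 → 1.
Sum: 0 + 2 + 4 + 1 + 1 = 8.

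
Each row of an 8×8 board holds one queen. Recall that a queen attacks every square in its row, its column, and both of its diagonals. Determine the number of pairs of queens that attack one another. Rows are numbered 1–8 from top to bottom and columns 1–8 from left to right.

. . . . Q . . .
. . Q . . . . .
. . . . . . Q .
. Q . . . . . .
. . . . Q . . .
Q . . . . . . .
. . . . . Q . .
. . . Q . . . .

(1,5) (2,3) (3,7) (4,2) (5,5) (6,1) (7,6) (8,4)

4

Same column: (1,5)–(5,5) (column 5).
Same diagonal: (1,5)–(3,7) (|1−3| = |5−7| = 2); (1,5)–(4,2) (|1−4| = |5−2| = 3); (3,7)–(5,5) (|3−5| = |7−5| = 2).
Total attacking pairs: 4.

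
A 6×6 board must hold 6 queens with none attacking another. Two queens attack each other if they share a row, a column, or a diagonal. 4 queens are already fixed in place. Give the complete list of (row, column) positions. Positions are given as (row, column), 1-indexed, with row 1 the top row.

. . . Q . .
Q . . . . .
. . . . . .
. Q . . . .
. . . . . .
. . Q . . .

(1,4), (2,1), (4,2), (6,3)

(1,4) (2,1) (3,5) (4,2) (5,6) (6,3)

Row 3: attacked by (1,4)→{2,4,6}; (2,1)→{1,2}; (4,2)→{1,2,3}; (6,3)→{3,6}. Safe: 5. Place at column 5.
Row 5: attacked by (1,4)→{4}; (2,1)→{1,4}; (3,5)→{3,5}; (4,2)→{1,2,3}; (6,3)→{2,3,4}. Safe: 6. Place at column 6.
Columns [4, 1, 5, 2, 6, 3], r−c [-3, 1, -2, 2, -1, 3], r+c [5, 3, 8, 6, 11, 9] are all distinct, so no two queens attack.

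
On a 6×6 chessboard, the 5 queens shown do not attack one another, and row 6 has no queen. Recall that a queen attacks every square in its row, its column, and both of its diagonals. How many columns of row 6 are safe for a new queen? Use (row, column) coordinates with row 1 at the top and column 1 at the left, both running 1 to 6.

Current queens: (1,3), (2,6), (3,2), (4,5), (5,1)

(1,3) attacks row 6 at column 3.
(2,6) attacks row 6 at column 6 and diagonals 2.
(3,2) attacks row 6 at column 2 and diagonals 5.
(4,5) attacks row 6 at column 5 and diagonals 3.
(5,1) attacks row 6 at column 1 and diagonals 2.
Attacked columns: {1, 2, 3, 5, 6}. Safe: {4}.

1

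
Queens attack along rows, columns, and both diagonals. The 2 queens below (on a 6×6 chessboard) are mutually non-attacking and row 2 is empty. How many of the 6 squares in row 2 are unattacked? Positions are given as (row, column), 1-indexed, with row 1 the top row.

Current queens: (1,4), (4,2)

(1,4) attacks row 2 at column 4 and diagonals 3, 5.
(4,2) attacks row 2 at column 2 and diagonals 4.
Attacked columns: {2, 3, 4, 5}. Safe: {1, 6}.

2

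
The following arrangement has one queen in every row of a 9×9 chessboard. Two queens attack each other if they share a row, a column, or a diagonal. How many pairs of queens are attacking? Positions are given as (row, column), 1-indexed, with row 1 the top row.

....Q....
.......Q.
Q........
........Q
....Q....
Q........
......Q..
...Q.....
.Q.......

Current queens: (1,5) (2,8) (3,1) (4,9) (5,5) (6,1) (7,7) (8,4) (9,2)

Same column: (1,5)–(5,5) (column 5); (3,1)–(6,1) (column 1).
Same diagonal: (2,8)–(5,5) (|2−5| = |8−5| = 3); (5,5)–(7,7) (|5−7| = |5−7| = 2).
Total attacking pairs: 4.

4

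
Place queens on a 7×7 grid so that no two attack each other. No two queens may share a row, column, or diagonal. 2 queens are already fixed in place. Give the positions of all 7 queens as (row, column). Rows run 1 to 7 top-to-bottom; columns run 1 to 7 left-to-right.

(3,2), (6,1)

(1,3) (2,7) (3,2) (4,4) (5,6) (6,1) (7,5)

Row 1: attacked by (3,2)→{2,4}; (6,1)→{1,6}. Safe: 3, 5, 7. Place at column 3.
Row 2: attacked by (1,3)→{2,3,4}; (3,2)→{1,2,3}; (6,1)→{1,5}. Safe: 6, 7. Place at column 7.
Row 4: attacked by (1,3)→{3,6}; (2,7)→{5,7}; (3,2)→{1,2,3}; (6,1)→{1,3}. Safe: 4. Place at column 4.
Row 5: attacked by (1,3)→{3,7}; (2,7)→{4,7}; (3,2)→{2,4}; (4,4)→{3,4,5}; (6,1)→{1,2}. Safe: 6. Place at column 6.
Row 7: attacked by (1,3)→{3}; (2,7)→{2,7}; (3,2)→{2,6}; (4,4)→{1,4,7}; (5,6)→{4,6}; (6,1)→{1,2}. Safe: 5. Place at column 5.
Columns [3, 7, 2, 4, 6, 1, 5], r−c [-2, -5, 1, 0, -1, 5, 2], r+c [4, 9, 5, 8, 11, 7, 12] are all distinct, so no two queens attack.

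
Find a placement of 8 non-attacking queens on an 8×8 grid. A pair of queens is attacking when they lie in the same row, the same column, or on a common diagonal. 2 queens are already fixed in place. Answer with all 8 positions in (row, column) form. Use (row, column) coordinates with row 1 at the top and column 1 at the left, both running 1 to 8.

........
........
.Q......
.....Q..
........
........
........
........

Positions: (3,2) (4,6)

Row 1: attacked by (3,2)→{2,4}; (4,6)→{3,6}. Safe: 1, 5, 7, 8. Place at column 5.
Row 2: attacked by (1,5)→{4,5,6}; (3,2)→{1,2,3}; (4,6)→{4,6,8}. Safe: 7. Place at column 7.
Row 5: attacked by (1,5)→{1,5}; (2,7)→{4,7}; (3,2)→{2,4}; (4,6)→{5,6,7}. Safe: 3, 8. Place at column 3.
Row 6: attacked by (1,5)→{5}; (2,7)→{3,7}; (3,2)→{2,5}; (4,6)→{4,6,8}; (5,3)→{2,3,4}. Safe: 1. Place at column 1.
Row 7: attacked by (1,5)→{5}; (2,7)→{2,7}; (3,2)→{2,6}; (4,6)→{3,6}; (5,3)→{1,3,5}; (6,1)→{1,2}. Safe: 4, 8. Place at column 4.
Row 8: attacked by (1,5)→{5}; (2,7)→{1,7}; (3,2)→{2,7}; (4,6)→{2,6}; (5,3)→{3,6}; (6,1)→{1,3}; (7,4)→{3,4,5}. Safe: 8. Place at column 8.
Columns [5, 7, 2, 6, 3, 1, 4, 8], r−c [-4, -5, 1, -2, 2, 5, 3, 0], r+c [6, 9, 5, 10, 8, 7, 11, 16] are all distinct, so no two queens attack.

(1,5) (2,7) (3,2) (4,6) (5,3) (6,1) (7,4) (8,8)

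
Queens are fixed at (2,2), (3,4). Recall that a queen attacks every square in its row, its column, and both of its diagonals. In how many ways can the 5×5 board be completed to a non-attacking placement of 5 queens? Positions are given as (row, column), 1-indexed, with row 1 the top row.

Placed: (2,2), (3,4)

1

Branch on row 1: col 5 → 1.
Sum: 1 = 1.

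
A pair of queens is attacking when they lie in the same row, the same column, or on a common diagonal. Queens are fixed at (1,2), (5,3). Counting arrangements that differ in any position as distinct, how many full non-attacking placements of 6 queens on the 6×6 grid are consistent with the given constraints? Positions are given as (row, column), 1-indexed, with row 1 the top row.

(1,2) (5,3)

1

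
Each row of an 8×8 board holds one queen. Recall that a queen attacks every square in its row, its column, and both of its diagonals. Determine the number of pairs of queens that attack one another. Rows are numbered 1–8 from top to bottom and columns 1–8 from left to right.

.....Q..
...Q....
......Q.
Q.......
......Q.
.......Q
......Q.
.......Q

9

Same column: (3,7)–(5,7) (column 7); (3,7)–(7,7) (column 7); (5,7)–(7,7) (column 7); (6,8)–(8,8) (column 8).
Same diagonal: (2,4)–(5,7) (|2−5| = |4−7| = 3); (2,4)–(6,8) (|2−6| = |4−8| = 4); (5,7)–(6,8) (|5−6| = |7−8| = 1); (6,8)–(7,7) (|6−7| = |8−7| = 1); (7,7)–(8,8) (|7−8| = |7−8| = 1).
Total attacking pairs: 9.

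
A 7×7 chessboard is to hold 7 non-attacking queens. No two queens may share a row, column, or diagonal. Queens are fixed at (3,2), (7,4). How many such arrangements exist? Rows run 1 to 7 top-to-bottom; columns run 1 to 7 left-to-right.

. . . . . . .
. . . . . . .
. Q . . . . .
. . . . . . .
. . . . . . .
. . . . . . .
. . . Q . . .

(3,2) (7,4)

Branch on row 1: col 1 → 1; col 3 → 0; col 5 → 1; col 6 → 0; col 7 → 0.
Sum: 1 + 0 + 1 + 0 + 0 = 2.

2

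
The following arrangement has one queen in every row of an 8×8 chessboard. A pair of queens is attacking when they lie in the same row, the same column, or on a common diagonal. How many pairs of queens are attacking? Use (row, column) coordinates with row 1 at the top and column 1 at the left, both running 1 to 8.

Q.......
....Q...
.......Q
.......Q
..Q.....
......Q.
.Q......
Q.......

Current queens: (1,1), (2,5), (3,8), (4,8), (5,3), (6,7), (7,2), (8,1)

Same column: (1,1)–(8,1) (column 1); (3,8)–(4,8) (column 8).
Same diagonal: (7,2)–(8,1) (|7−8| = |2−1| = 1).
Total attacking pairs: 3.

3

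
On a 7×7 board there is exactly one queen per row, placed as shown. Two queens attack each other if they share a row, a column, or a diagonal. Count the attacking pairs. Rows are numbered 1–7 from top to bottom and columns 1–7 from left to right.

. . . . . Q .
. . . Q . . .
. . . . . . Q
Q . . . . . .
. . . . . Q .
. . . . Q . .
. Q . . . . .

2

Same column: (1,6)–(5,6) (column 6).
Same diagonal: (5,6)–(6,5) (|5−6| = |6−5| = 1).
Total attacking pairs: 2.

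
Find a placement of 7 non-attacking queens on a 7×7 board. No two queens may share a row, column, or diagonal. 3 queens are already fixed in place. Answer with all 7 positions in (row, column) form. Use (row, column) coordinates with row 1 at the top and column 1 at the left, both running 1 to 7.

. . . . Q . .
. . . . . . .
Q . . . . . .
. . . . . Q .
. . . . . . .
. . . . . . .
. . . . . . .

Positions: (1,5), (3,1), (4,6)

Row 2: attacked by (1,5)→{4,5,6}; (3,1)→{1,2}; (4,6)→{4,6}. Safe: 3, 7. Place at column 3.
Row 5: attacked by (1,5)→{1,5}; (2,3)→{3,6}; (3,1)→{1,3}; (4,6)→{5,6,7}. Safe: 2, 4. Place at column 4.
Row 6: attacked by (1,5)→{5}; (2,3)→{3,7}; (3,1)→{1,4}; (4,6)→{4,6}; (5,4)→{3,4,5}. Safe: 2. Place at column 2.
Row 7: attacked by (1,5)→{5}; (2,3)→{3}; (3,1)→{1,5}; (4,6)→{3,6}; (5,4)→{2,4,6}; (6,2)→{1,2,3}. Safe: 7. Place at column 7.
Columns [5, 3, 1, 6, 4, 2, 7], r−c [-4, -1, 2, -2, 1, 4, 0], r+c [6, 5, 4, 10, 9, 8, 14] are all distinct, so no two queens attack.

(1,5) (2,3) (3,1) (4,6) (5,4) (6,2) (7,7)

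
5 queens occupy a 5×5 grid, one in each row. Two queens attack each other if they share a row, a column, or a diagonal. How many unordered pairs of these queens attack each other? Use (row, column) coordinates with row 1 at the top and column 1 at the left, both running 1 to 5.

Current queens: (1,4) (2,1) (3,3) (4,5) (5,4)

Same column: (1,4)–(5,4) (column 4).
Same diagonal: (2,1)–(5,4) (|2−5| = |1−4| = 3); (4,5)–(5,4) (|4−5| = |5−4| = 1).
Total attacking pairs: 3.

3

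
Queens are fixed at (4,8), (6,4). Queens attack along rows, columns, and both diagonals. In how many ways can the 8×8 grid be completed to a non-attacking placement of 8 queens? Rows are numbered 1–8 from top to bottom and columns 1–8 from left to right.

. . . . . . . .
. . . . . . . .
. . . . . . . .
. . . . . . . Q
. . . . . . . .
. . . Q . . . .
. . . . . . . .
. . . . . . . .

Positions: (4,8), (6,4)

Branch on row 1: col 1 → 1; col 2 → 1; col 3 → 2; col 6 → 1; col 7 → 1.
Sum: 1 + 1 + 2 + 1 + 1 = 6.

6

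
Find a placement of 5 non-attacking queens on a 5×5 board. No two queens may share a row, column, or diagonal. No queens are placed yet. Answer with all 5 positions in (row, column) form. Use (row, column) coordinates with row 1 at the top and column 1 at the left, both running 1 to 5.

Row 1: Safe: 1, 2, 3, 4, 5. Place at column 5.
Row 2: attacked by (1,5)→{4,5}. Safe: 1, 2, 3. Place at column 3.
Row 3: attacked by (1,5)→{3,5}; (2,3)→{2,3,4}. Safe: 1. Place at column 1.
Row 4: attacked by (1,5)→{2,5}; (2,3)→{1,3,5}; (3,1)→{1,2}. Safe: 4. Place at column 4.
Row 5: attacked by (1,5)→{1,5}; (2,3)→{3}; (3,1)→{1,3}; (4,4)→{3,4,5}. Safe: 2. Place at column 2.
Columns [5, 3, 1, 4, 2], r−c [-4, -1, 2, 0, 3], r+c [6, 5, 4, 8, 7] are all distinct, so no two queens attack.

(1,5) (2,3) (3,1) (4,4) (5,2)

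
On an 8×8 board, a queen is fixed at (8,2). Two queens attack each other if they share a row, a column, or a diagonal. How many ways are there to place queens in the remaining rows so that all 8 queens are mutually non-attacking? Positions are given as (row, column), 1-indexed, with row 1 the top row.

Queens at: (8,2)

Branch on row 1: col 1 → 0; col 3 → 2; col 4 → 3; col 5 → 3; col 6 → 0; col 7 → 0; col 8 → 0.
Sum: 0 + 2 + 3 + 3 + 0 + 0 + 0 = 8.

8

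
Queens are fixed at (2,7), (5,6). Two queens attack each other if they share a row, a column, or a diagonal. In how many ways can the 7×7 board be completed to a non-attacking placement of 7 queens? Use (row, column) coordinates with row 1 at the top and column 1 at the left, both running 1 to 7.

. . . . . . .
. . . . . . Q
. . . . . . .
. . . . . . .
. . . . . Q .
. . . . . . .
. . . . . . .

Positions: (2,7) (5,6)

3

Branch on row 1: col 1 → 0; col 3 → 1; col 4 → 1; col 5 → 1.
Sum: 0 + 1 + 1 + 1 = 3.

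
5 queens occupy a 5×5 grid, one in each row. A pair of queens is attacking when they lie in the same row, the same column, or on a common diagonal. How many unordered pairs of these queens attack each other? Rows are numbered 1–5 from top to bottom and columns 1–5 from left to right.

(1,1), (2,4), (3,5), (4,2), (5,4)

3

Same column: (2,4)–(5,4) (column 4).
Same diagonal: (2,4)–(3,5) (|2−3| = |4−5| = 1); (2,4)–(4,2) (|2−4| = |4−2| = 2).
Total attacking pairs: 3.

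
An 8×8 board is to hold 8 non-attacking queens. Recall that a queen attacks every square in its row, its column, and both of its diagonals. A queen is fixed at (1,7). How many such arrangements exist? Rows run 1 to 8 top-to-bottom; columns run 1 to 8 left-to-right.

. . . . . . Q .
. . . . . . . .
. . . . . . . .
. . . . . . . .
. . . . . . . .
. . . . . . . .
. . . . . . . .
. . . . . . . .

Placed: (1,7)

8

Branch on row 2: col 1 → 1; col 2 → 2; col 3 → 2; col 4 → 2; col 5 → 1.
Sum: 1 + 2 + 2 + 2 + 1 = 8.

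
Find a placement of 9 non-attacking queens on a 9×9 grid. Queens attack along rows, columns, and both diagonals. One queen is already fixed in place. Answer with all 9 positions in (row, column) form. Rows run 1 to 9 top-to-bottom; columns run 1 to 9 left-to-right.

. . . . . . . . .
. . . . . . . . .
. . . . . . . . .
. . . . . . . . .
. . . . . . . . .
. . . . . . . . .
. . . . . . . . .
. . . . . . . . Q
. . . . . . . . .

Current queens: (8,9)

(1,7) (2,2) (3,6) (4,3) (5,1) (6,8) (7,5) (8,9) (9,4)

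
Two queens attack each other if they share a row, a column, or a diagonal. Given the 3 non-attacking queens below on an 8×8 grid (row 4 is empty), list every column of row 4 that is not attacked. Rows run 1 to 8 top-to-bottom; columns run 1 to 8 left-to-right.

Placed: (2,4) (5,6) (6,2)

(2,4) attacks row 4 at column 4 and diagonals 2, 6.
(5,6) attacks row 4 at column 6 and diagonals 5, 7.
(6,2) attacks row 4 at column 2 and diagonals 4.
Attacked columns: {2, 4, 5, 6, 7}. Safe: {1, 3, 8}.

columns 1, 3, 8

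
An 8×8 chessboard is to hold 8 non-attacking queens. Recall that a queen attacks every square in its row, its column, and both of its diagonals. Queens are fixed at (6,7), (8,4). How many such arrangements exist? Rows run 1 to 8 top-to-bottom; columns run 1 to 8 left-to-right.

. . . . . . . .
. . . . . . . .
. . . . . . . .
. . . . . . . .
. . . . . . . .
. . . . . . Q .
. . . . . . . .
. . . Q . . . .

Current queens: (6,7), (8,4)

3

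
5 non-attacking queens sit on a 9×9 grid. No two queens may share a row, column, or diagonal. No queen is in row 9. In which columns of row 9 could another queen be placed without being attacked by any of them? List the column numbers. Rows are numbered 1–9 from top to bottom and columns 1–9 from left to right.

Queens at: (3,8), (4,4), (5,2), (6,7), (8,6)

(3,8) attacks row 9 at column 8 and diagonals 2.
(4,4) attacks row 9 at column 4 and diagonals 9.
(5,2) attacks row 9 at column 2 and diagonals 6.
(6,7) attacks row 9 at column 7 and diagonals 4.
(8,6) attacks row 9 at column 6 and diagonals 5, 7.
Attacked columns: {2, 4, 5, 6, 7, 8, 9}. Safe: {1, 3}.

columns 1, 3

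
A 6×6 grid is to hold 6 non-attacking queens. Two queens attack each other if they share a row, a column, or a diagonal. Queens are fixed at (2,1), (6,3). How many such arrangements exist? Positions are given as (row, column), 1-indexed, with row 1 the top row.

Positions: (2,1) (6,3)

1

Branch on row 1: col 4 → 1; col 5 → 0; col 6 → 0.
Sum: 1 + 0 + 0 = 1.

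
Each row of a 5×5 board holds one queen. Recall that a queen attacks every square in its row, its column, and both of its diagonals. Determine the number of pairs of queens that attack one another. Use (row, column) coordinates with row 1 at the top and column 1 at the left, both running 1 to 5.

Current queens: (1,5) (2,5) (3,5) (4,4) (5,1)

5

Same column: (1,5)–(2,5) (column 5); (1,5)–(3,5) (column 5); (2,5)–(3,5) (column 5).
Same diagonal: (1,5)–(5,1) (|1−5| = |5−1| = 4); (3,5)–(4,4) (|3−4| = |5−4| = 1).
Total attacking pairs: 5.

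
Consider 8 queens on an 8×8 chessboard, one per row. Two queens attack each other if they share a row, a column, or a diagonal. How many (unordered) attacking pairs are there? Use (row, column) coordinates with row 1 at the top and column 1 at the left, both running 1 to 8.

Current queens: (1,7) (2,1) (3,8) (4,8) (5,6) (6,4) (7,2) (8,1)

Same column: (2,1)–(8,1) (column 1); (3,8)–(4,8) (column 8).
Same diagonal: (3,8)–(5,6) (|3−5| = |8−6| = 2); (7,2)–(8,1) (|7−8| = |2−1| = 1).
Total attacking pairs: 4.

4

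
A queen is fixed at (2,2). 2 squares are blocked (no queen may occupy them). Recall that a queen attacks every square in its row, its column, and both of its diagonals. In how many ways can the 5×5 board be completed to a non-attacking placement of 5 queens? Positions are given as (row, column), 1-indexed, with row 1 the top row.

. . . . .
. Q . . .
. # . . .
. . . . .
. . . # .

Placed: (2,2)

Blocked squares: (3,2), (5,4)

2

Branch on row 1: col 4 → 1; col 5 → 1.
Sum: 1 + 1 = 2.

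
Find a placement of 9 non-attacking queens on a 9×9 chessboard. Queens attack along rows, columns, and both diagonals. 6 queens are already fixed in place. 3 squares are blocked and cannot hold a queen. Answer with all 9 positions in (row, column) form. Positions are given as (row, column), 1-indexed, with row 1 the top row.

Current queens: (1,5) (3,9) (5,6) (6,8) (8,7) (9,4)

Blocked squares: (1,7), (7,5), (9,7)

(1,5) (2,2) (3,9) (4,1) (5,6) (6,8) (7,3) (8,7) (9,4)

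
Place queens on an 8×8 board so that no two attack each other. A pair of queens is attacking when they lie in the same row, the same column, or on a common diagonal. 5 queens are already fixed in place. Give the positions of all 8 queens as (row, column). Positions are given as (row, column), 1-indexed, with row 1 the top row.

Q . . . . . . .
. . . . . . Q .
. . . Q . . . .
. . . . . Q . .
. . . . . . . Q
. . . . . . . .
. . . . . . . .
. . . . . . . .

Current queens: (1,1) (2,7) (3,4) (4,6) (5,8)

Row 6: attacked by (1,1)→{1,6}; (2,7)→{3,7}; (3,4)→{1,4,7}; (4,6)→{4,6,8}; (5,8)→{7,8}. Safe: 2, 5. Place at column 2.
Row 7: attacked by (1,1)→{1,7}; (2,7)→{2,7}; (3,4)→{4,8}; (4,6)→{3,6}; (5,8)→{6,8}; (6,2)→{1,2,3}. Safe: 5. Place at column 5.
Row 8: attacked by (1,1)→{1,8}; (2,7)→{1,7}; (3,4)→{4}; (4,6)→{2,6}; (5,8)→{5,8}; (6,2)→{2,4}; (7,5)→{4,5,6}. Safe: 3. Place at column 3.
Columns [1, 7, 4, 6, 8, 2, 5, 3], r−c [0, -5, -1, -2, -3, 4, 2, 5], r+c [2, 9, 7, 10, 13, 8, 12, 11] are all distinct, so no two queens attack.

(1,1) (2,7) (3,4) (4,6) (5,8) (6,2) (7,5) (8,3)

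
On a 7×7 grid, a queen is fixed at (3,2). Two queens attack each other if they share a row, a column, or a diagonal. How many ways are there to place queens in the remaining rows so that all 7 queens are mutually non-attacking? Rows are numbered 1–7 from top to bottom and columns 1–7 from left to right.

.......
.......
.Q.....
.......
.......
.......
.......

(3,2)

6

Branch on row 1: col 1 → 1; col 3 → 2; col 5 → 2; col 6 → 1; col 7 → 0.
Sum: 1 + 2 + 2 + 1 + 0 = 6.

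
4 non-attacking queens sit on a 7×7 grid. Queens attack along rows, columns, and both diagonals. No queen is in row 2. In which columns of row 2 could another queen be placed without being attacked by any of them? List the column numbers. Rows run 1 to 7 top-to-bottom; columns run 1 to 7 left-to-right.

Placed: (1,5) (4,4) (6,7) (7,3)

columns 1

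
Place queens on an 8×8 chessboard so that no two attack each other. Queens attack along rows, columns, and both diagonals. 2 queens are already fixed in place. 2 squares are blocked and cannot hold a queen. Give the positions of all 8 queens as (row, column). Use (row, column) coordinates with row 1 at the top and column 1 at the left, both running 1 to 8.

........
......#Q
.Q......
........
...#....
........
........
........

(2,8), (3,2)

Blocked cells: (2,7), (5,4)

Row 1: attacked by (2,8)→{7,8}; (3,2)→{2,4}. Safe: 1, 3, 5, 6. Place at column 6.
Row 4: attacked by (1,6)→{3,6}; (2,8)→{6,8}; (3,2)→{1,2,3}. Safe: 4, 5, 7. Place at column 4.
Row 5: attacked by (1,6)→{2,6}; (2,8)→{5,8}; (3,2)→{2,4}; (4,4)→{3,4,5}. Blocked: 4. Safe: 1, 7. Place at column 1.
Row 6: attacked by (1,6)→{1,6}; (2,8)→{4,8}; (3,2)→{2,5}; (4,4)→{2,4,6}; (5,1)→{1,2}. Safe: 3, 7. Place at column 7.
Row 7: attacked by (1,6)→{6}; (2,8)→{3,8}; (3,2)→{2,6}; (4,4)→{1,4,7}; (5,1)→{1,3}; (6,7)→{6,7,8}. Safe: 5. Place at column 5.
Row 8: attacked by (1,6)→{6}; (2,8)→{2,8}; (3,2)→{2,7}; (4,4)→{4,8}; (5,1)→{1,4}; (6,7)→{5,7}; (7,5)→{4,5,6}. Safe: 3. Place at column 3.
Columns [6, 8, 2, 4, 1, 7, 5, 3], r−c [-5, -6, 1, 0, 4, -1, 2, 5], r+c [7, 10, 5, 8, 6, 13, 12, 11] are all distinct, so no two queens attack.

(1,6) (2,8) (3,2) (4,4) (5,1) (6,7) (7,5) (8,3)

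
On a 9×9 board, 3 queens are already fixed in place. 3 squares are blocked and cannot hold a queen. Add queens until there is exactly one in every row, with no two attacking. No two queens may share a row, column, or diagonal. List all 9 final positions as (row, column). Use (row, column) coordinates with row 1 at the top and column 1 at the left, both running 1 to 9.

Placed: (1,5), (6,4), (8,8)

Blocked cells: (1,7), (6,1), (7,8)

Row 2: attacked by (1,5)→{4,5,6}; (6,4)→{4,8}; (8,8)→{2,8}. Safe: 1, 3, 7, 9. Place at column 3.
Row 3: attacked by (1,5)→{3,5,7}; (2,3)→{2,3,4}; (6,4)→{1,4,7}; (8,8)→{3,8}. Safe: 6, 9. Place at column 6.
Row 4: attacked by (1,5)→{2,5,8}; (2,3)→{1,3,5}; (3,6)→{5,6,7}; (6,4)→{2,4,6}; (8,8)→{4,8}. Safe: 9. Place at column 9.
Row 5: attacked by (1,5)→{1,5,9}; (2,3)→{3,6}; (3,6)→{4,6,8}; (4,9)→{8,9}; (6,4)→{3,4,5}; (8,8)→{5,8}. Safe: 2, 7. Place at column 7.
Row 7: attacked by (1,5)→{5}; (2,3)→{3,8}; (3,6)→{2,6}; (4,9)→{6,9}; (5,7)→{5,7,9}; (6,4)→{3,4,5}; (8,8)→{7,8,9}. Blocked: 8. Safe: 1. Place at column 1.
Row 9: attacked by (1,5)→{5}; (2,3)→{3}; (3,6)→{6}; (4,9)→{4,9}; (5,7)→{3,7}; (6,4)→{1,4,7}; (7,1)→{1,3}; (8,8)→{7,8,9}. Safe: 2. Place at column 2.
Columns [5, 3, 6, 9, 7, 4, 1, 8, 2], r−c [-4, -1, -3, -5, -2, 2, 6, 0, 7], r+c [6, 5, 9, 13, 12, 10, 8, 16, 11] are all distinct, so no two queens attack.

(1,5) (2,3) (3,6) (4,9) (5,7) (6,4) (7,1) (8,8) (9,2)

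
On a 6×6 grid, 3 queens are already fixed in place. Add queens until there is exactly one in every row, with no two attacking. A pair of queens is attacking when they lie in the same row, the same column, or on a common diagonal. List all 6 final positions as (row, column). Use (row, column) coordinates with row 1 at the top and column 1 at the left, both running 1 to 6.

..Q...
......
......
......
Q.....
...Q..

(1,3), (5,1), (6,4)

(1,3) (2,6) (3,2) (4,5) (5,1) (6,4)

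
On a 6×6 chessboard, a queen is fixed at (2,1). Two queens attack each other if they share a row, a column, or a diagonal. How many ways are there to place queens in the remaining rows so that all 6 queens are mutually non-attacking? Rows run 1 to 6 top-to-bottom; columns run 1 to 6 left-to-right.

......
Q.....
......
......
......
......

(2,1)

1

Branch on row 1: col 3 → 0; col 4 → 1; col 5 → 0; col 6 → 0.
Sum: 0 + 1 + 0 + 0 = 1.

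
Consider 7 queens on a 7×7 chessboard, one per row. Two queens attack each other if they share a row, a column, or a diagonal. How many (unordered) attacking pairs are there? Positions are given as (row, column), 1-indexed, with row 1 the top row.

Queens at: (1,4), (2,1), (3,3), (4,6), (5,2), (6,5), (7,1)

2

Same column: (2,1)–(7,1) (column 1).
Same diagonal: (2,1)–(6,5) (|2−6| = |1−5| = 4).
Total attacking pairs: 2.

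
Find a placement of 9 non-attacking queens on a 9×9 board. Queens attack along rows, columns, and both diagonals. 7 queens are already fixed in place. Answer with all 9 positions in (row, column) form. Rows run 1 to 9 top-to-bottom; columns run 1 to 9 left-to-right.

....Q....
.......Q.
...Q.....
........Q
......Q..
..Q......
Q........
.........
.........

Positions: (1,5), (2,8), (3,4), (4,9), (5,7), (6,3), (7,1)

Row 8: attacked by (1,5)→{5}; (2,8)→{2,8}; (3,4)→{4,9}; (4,9)→{5,9}; (5,7)→{4,7}; (6,3)→{1,3,5}; (7,1)→{1,2}. Safe: 6. Place at column 6.
Row 9: attacked by (1,5)→{5}; (2,8)→{1,8}; (3,4)→{4}; (4,9)→{4,9}; (5,7)→{3,7}; (6,3)→{3,6}; (7,1)→{1,3}; (8,6)→{5,6,7}. Safe: 2. Place at column 2.
Columns [5, 8, 4, 9, 7, 3, 1, 6, 2], r−c [-4, -6, -1, -5, -2, 3, 6, 2, 7], r+c [6, 10, 7, 13, 12, 9, 8, 14, 11] are all distinct, so no two queens attack.

(1,5) (2,8) (3,4) (4,9) (5,7) (6,3) (7,1) (8,6) (9,2)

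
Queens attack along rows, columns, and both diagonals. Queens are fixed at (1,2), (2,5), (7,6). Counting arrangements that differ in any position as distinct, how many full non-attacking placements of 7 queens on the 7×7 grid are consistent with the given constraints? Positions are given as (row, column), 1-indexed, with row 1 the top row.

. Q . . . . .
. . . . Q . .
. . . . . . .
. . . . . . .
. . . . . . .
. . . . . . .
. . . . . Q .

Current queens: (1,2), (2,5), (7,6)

3

Branch on row 3: col 1 → 1; col 3 → 1; col 7 → 1.
Sum: 1 + 1 + 1 = 3.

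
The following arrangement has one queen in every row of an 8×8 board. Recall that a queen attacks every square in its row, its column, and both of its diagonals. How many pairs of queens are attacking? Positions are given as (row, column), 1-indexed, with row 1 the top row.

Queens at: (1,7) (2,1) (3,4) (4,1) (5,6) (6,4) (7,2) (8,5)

4

Same column: (2,1)–(4,1) (column 1); (3,4)–(6,4) (column 4).
Same diagonal: (3,4)–(5,6) (|3−5| = |4−6| = 2); (4,1)–(8,5) (|4−8| = |1−5| = 4).
Total attacking pairs: 4.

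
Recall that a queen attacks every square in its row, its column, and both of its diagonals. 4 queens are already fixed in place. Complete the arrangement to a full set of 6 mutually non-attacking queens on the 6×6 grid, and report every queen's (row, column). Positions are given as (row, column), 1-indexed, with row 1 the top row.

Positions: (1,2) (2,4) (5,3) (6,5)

(1,2) (2,4) (3,6) (4,1) (5,3) (6,5)

Row 3: attacked by (1,2)→{2,4}; (2,4)→{3,4,5}; (5,3)→{1,3,5}; (6,5)→{2,5}. Safe: 6. Place at column 6.
Row 4: attacked by (1,2)→{2,5}; (2,4)→{2,4,6}; (3,6)→{5,6}; (5,3)→{2,3,4}; (6,5)→{3,5}. Safe: 1. Place at column 1.
Columns [2, 4, 6, 1, 3, 5], r−c [-1, -2, -3, 3, 2, 1], r+c [3, 6, 9, 5, 8, 11] are all distinct, so no two queens attack.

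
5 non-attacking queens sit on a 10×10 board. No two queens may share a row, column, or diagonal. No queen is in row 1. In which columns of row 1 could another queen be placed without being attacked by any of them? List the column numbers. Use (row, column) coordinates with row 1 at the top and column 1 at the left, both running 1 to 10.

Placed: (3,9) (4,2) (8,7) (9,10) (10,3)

columns 1, 4, 6, 8

(3,9) attacks row 1 at column 9 and diagonals 7.
(4,2) attacks row 1 at column 2 and diagonals 5.
(8,7) attacks row 1 at column 7.
(9,10) attacks row 1 at column 10 and diagonals 2.
(10,3) attacks row 1 at column 3.
Attacked columns: {2, 3, 5, 7, 9, 10}. Safe: {1, 4, 6, 8}.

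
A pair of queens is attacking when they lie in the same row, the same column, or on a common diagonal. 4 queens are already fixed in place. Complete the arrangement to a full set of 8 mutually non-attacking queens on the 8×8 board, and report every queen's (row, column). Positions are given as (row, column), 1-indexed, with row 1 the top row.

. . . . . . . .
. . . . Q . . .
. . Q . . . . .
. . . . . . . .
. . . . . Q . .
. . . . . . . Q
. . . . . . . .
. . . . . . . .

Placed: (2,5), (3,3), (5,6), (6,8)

Row 1: attacked by (2,5)→{4,5,6}; (3,3)→{1,3,5}; (5,6)→{2,6}; (6,8)→{3,8}. Safe: 7. Place at column 7.
Row 4: attacked by (1,7)→{4,7}; (2,5)→{3,5,7}; (3,3)→{2,3,4}; (5,6)→{5,6,7}; (6,8)→{6,8}. Safe: 1. Place at column 1.
Row 7: attacked by (1,7)→{1,7}; (2,5)→{5}; (3,3)→{3,7}; (4,1)→{1,4}; (5,6)→{4,6,8}; (6,8)→{7,8}. Safe: 2. Place at column 2.
Row 8: attacked by (1,7)→{7}; (2,5)→{5}; (3,3)→{3,8}; (4,1)→{1,5}; (5,6)→{3,6}; (6,8)→{6,8}; (7,2)→{1,2,3}. Safe: 4. Place at column 4.
Columns [7, 5, 3, 1, 6, 8, 2, 4], r−c [-6, -3, 0, 3, -1, -2, 5, 4], r+c [8, 7, 6, 5, 11, 14, 9, 12] are all distinct, so no two queens attack.

(1,7) (2,5) (3,3) (4,1) (5,6) (6,8) (7,2) (8,4)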